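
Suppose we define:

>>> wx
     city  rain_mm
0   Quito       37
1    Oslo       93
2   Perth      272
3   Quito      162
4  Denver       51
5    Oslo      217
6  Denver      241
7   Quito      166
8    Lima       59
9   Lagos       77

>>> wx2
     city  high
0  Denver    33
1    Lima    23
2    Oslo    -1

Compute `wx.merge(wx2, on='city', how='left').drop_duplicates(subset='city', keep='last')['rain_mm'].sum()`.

1032

merge on 'city' (how='left') → 10 rows:
     city  rain_mm  high
0   Quito       37   NaN
1    Oslo       93  -1.0
2   Perth      272   NaN
3   Quito      162   NaN
4  Denver       51  33.0
5    Oslo      217  -1.0
6  Denver      241  33.0
7   Quito      166   NaN
8    Lima       59  23.0
9   Lagos       77   NaN
drop duplicate city (keep=last):
     city  rain_mm  high
2   Perth      272   NaN
5    Oslo      217  -1.0
6  Denver      241  33.0
7   Quito      166   NaN
8    Lima       59  23.0
9   Lagos       77   NaN
sum of column 'rain_mm' → 1032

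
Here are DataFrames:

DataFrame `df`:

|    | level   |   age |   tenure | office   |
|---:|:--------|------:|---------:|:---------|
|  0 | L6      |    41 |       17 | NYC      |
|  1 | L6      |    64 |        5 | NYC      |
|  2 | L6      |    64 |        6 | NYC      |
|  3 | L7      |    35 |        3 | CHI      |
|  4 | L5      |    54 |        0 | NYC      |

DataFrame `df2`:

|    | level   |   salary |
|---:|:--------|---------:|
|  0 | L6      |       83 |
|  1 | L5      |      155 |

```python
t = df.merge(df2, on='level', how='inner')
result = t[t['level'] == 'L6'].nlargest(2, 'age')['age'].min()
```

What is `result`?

merge on 'level' (how='inner') → 4 rows:
  level  age  tenure office  salary
0    L6   41      17    NYC      83
1    L6   64       5    NYC      83
2    L6   64       6    NYC      83
3    L5   54       0    NYC     155
filter rows where level == 'L6':
  level  age  tenure office  salary
0    L6   41      17    NYC      83
1    L6   64       5    NYC      83
2    L6   64       6    NYC      83
take 2 rows with largest age:
  level  age  tenure office  salary
1    L6   64       5    NYC      83
2    L6   64       6    NYC      83

64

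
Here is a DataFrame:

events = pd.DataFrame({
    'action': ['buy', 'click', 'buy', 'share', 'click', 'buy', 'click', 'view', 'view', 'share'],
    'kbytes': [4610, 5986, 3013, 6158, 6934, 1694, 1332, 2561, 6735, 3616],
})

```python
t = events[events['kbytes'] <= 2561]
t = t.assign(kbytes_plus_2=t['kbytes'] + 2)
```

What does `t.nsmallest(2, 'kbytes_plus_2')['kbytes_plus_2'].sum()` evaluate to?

3030

filter rows where kbytes <= 2561:
  action  kbytes
5    buy    1694
6  click    1332
7   view    2561
add column kbytes_plus_2 = t['kbytes'] + 2:
  action  kbytes  kbytes_plus_2
5    buy    1694           1696
6  click    1332           1334
7   view    2561           2563
take 2 rows with smallest kbytes_plus_2:
  action  kbytes  kbytes_plus_2
6  click    1332           1334
5    buy    1694           1696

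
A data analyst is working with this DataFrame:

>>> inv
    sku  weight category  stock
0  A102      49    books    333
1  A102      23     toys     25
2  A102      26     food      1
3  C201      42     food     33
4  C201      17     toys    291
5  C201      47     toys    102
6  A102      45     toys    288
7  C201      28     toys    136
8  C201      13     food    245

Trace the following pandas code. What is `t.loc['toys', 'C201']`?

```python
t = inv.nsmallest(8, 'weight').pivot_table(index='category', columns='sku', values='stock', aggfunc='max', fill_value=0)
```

291

take 8 rows with smallest weight:
    sku  weight category  stock
8  C201      13     food    245
4  C201      17     toys    291
1  A102      23     toys     25
2  A102      26     food      1
7  C201      28     toys    136
3  C201      42     food     33
6  A102      45     toys    288
5  C201      47     toys    102
pivot: rows=category, cols=sku, max(stock):
sku       A102  C201
category            
food         1   245
toys       288   291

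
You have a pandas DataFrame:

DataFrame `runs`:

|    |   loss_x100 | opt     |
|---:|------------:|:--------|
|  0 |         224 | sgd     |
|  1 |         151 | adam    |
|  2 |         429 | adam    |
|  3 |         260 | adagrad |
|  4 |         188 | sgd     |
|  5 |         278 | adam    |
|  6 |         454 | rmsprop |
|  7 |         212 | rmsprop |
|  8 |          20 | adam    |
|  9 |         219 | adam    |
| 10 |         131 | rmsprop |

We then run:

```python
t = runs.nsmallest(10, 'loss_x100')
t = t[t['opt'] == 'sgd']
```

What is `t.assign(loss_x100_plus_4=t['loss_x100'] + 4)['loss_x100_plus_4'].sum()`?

420

take 10 rows with smallest loss_x100:
    loss_x100      opt
8          20     adam
10        131  rmsprop
1         151     adam
4         188      sgd
7         212  rmsprop
9         219     adam
0         224      sgd
3         260  adagrad
5         278     adam
2         429     adam
filter rows where opt == 'sgd':
   loss_x100  opt
4        188  sgd
0        224  sgd
add column loss_x100_plus_4 = t['loss_x100'] + 4:
   loss_x100  opt  loss_x100_plus_4
4        188  sgd               192
0        224  sgd               228
sum of column 'loss_x100_plus_4' → 420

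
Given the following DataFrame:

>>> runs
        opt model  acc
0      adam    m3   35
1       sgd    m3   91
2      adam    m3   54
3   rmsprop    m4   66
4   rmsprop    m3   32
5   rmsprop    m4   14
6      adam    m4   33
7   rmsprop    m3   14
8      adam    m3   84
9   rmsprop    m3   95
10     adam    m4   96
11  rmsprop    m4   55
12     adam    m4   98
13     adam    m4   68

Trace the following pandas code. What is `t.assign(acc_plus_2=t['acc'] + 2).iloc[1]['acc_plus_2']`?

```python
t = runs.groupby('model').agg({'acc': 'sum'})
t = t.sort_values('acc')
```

432

group by model, sum of acc:
       acc
model     
m3     405
m4     430
sort by acc:
       acc
model     
m3     405
m4     430
add column acc_plus_2 = t['acc'] + 2:
       acc  acc_plus_2
model                 
m3     405         407
m4     430         432
Finally, value at position 1, column 'acc_plus_2' = 432.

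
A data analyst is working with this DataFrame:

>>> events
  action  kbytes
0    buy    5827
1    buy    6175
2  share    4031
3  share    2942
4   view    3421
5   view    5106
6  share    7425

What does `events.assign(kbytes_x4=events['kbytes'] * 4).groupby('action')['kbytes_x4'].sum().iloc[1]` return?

57592

add column kbytes_x4 = events['kbytes'] * 4:
  action  kbytes  kbytes_x4
0    buy    5827      23308
1    buy    6175      24700
2  share    4031      16124
3  share    2942      11768
4   view    3421      13684
5   view    5106      20424
6  share    7425      29700
group by action, sum of kbytes_x4:
action
buy      48008
share    57592
view     34108
Name: kbytes_x4, dtype: int64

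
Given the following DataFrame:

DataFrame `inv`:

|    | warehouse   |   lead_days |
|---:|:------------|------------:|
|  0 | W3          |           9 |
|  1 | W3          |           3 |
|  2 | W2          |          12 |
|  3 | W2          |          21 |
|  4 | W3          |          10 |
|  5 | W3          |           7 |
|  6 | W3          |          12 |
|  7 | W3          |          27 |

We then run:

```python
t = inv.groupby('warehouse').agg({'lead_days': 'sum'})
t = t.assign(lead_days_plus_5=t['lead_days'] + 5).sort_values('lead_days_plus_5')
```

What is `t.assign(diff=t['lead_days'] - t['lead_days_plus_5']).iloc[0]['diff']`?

-5

group by warehouse, sum of lead_days:
           lead_days
warehouse           
W2                33
W3                68
add column lead_days_plus_5 = t['lead_days'] + 5:
           lead_days  lead_days_plus_5
warehouse                             
W2                33                38
W3                68                73
sort by lead_days_plus_5:
           lead_days  lead_days_plus_5
warehouse                             
W2                33                38
W3                68                73
add column diff = t['lead_days'] - t['lead_days_plus_5']:
           lead_days  lead_days_plus_5  diff
warehouse                                   
W2                33                38    -5
W3                68                73    -5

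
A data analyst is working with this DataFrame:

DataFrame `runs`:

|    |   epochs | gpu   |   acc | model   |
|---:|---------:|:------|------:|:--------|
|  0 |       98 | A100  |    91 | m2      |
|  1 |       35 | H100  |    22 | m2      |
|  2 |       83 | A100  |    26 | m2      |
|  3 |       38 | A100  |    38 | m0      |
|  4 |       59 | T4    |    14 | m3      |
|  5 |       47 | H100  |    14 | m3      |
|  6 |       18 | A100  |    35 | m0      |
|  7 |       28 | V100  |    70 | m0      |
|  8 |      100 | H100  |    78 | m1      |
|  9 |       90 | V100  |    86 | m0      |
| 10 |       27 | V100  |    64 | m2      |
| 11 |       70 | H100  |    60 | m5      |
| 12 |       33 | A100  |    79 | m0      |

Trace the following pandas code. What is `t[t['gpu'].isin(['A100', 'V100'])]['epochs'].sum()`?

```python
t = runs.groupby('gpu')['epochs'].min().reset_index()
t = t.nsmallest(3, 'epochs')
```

group by gpu, min of epochs:
gpu
A100    18
H100    35
T4      59
V100    27
Name: epochs, dtype: int64
reset_index():
    gpu  epochs
0  A100      18
1  H100      35
2    T4      59
3  V100      27
take 3 rows with smallest epochs:
    gpu  epochs
0  A100      18
3  V100      27
1  H100      35
filter rows where gpu in ['A100', 'V100']:
    gpu  epochs
0  A100      18
3  V100      27

45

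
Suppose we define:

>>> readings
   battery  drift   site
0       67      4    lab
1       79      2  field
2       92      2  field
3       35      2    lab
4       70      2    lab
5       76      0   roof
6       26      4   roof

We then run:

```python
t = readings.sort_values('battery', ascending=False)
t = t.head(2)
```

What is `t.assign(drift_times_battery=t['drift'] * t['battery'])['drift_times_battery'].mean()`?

sort by battery descending:
   battery  drift   site
2       92      2  field
1       79      2  field
5       76      0   roof
4       70      2    lab
0       67      4    lab
3       35      2    lab
6       26      4   roof
take first 2 rows:
   battery  drift   site
2       92      2  field
1       79      2  field
add column drift_times_battery = t['drift'] * t['battery']:
   battery  drift   site  drift_times_battery
2       92      2  field                  184
1       79      2  field                  158

171.0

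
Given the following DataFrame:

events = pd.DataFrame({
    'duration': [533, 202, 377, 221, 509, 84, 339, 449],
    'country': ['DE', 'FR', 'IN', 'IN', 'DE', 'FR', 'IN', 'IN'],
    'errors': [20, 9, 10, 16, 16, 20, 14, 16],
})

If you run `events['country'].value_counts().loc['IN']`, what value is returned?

4

value_counts of country:
country
IN    4
DE    2
FR    2
Name: count, dtype: int64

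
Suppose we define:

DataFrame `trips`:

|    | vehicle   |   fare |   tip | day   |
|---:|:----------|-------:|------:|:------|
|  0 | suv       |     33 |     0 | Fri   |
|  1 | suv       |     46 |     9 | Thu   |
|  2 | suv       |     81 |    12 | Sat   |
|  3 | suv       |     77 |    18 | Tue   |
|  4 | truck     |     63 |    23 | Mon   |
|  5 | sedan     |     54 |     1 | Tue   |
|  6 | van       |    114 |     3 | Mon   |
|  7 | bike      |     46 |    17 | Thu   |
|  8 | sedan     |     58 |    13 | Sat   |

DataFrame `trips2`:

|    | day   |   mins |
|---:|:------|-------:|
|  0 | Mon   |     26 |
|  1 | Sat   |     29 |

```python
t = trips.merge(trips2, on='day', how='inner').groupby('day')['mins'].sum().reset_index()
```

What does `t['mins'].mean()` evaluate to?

55.0

merge on 'day' (how='inner') → 4 rows:
  vehicle  fare  tip  day  mins
0     suv    81   12  Sat    29
1   truck    63   23  Mon    26
2     van   114    3  Mon    26
3   sedan    58   13  Sat    29
group by day, sum of mins:
day
Mon    52
Sat    58
Name: mins, dtype: int64
reset_index():
   day  mins
0  Mon    52
1  Sat    58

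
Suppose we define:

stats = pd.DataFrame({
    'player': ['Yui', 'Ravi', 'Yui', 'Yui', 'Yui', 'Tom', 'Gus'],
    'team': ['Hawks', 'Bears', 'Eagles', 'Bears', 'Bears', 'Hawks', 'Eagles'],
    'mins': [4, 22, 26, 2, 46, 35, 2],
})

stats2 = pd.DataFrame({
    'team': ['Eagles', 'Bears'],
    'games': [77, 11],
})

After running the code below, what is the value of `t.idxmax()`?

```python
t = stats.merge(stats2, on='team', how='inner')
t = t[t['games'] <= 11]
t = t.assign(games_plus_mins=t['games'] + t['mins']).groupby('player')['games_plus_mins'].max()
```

Yui

merge on 'team' (how='inner') → 5 rows:
  player    team  mins  games
0   Ravi   Bears    22     11
1    Yui  Eagles    26     77
2    Yui   Bears     2     11
3    Yui   Bears    46     11
4    Gus  Eagles     2     77
filter rows where games <= 11:
  player   team  mins  games
0   Ravi  Bears    22     11
2    Yui  Bears     2     11
3    Yui  Bears    46     11
add column games_plus_mins = t['games'] + t['mins']:
  player   team  mins  games  games_plus_mins
0   Ravi  Bears    22     11               33
2    Yui  Bears     2     11               13
3    Yui  Bears    46     11               57
group by player, max of games_plus_mins:
player
Ravi    33
Yui     57
Name: games_plus_mins, dtype: int64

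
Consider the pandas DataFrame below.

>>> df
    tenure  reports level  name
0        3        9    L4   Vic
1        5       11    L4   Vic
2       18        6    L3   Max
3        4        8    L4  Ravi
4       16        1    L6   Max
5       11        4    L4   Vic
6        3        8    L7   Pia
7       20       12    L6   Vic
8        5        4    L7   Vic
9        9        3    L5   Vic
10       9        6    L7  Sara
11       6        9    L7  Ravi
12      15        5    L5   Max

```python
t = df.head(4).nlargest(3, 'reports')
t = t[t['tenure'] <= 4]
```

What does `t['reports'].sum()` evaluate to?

17

take first 4 rows:
   tenure  reports level  name
0       3        9    L4   Vic
1       5       11    L4   Vic
2      18        6    L3   Max
3       4        8    L4  Ravi
take 3 rows with largest reports:
   tenure  reports level  name
1       5       11    L4   Vic
0       3        9    L4   Vic
3       4        8    L4  Ravi
filter rows where tenure <= 4:
   tenure  reports level  name
0       3        9    L4   Vic
3       4        8    L4  Ravi
Finally, sum of column 'reports' = 17.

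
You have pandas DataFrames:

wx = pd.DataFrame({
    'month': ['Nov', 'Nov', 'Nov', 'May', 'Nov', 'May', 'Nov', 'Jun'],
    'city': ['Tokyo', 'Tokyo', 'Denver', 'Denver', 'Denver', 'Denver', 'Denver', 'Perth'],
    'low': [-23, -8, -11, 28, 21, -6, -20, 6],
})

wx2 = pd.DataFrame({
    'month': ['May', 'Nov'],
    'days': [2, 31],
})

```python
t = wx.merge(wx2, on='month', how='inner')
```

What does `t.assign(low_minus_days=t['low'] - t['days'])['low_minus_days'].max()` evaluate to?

merge on 'month' (how='inner') → 7 rows:
  month    city  low  days
0   Nov   Tokyo  -23    31
1   Nov   Tokyo   -8    31
2   Nov  Denver  -11    31
3   May  Denver   28     2
4   Nov  Denver   21    31
5   May  Denver   -6     2
6   Nov  Denver  -20    31
add column low_minus_days = t['low'] - t['days']:
  month    city  low  days  low_minus_days
0   Nov   Tokyo  -23    31             -54
1   Nov   Tokyo   -8    31             -39
2   Nov  Denver  -11    31             -42
3   May  Denver   28     2              26
4   Nov  Denver   21    31             -10
5   May  Denver   -6     2              -8
6   Nov  Denver  -20    31             -51
The max of column 'low_minus_days' is 26.

26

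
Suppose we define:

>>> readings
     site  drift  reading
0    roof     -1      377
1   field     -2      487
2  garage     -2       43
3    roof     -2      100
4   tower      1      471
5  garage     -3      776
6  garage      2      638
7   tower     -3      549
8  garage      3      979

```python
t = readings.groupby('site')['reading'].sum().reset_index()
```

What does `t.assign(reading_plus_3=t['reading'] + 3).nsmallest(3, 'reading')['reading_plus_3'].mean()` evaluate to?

group by site, sum of reading:
site
field      487
garage    2436
roof       477
tower     1020
Name: reading, dtype: int64
reset_index():
     site  reading
0   field      487
1  garage     2436
2    roof      477
3   tower     1020
add column reading_plus_3 = t['reading'] + 3:
     site  reading  reading_plus_3
0   field      487             490
1  garage     2436            2439
2    roof      477             480
3   tower     1020            1023
take 3 rows with smallest reading:
    site  reading  reading_plus_3
2   roof      477             480
0  field      487             490
3  tower     1020            1023
Hence 664.333333333.

664.333333333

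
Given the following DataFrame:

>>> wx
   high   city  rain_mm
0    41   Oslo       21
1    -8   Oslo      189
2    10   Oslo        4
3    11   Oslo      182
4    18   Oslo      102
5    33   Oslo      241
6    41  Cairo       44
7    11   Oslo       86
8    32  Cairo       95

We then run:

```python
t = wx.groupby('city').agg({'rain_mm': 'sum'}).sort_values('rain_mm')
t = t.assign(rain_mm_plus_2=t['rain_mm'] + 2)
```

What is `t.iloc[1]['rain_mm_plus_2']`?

group by city, sum of rain_mm:
       rain_mm
city          
Cairo      139
Oslo       825
sort by rain_mm:
       rain_mm
city          
Cairo      139
Oslo       825
add column rain_mm_plus_2 = t['rain_mm'] + 2:
       rain_mm  rain_mm_plus_2
city                          
Cairo      139             141
Oslo       825             827
Finally, value at position 1, column 'rain_mm_plus_2' = 827.

827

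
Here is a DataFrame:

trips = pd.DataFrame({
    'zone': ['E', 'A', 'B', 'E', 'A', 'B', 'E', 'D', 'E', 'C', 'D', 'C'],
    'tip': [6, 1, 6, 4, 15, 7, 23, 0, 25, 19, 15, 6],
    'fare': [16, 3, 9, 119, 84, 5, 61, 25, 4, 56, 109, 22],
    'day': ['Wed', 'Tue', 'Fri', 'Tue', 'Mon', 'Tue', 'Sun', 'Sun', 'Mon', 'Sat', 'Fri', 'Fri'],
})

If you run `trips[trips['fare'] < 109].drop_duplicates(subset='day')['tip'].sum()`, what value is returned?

filter rows where fare < 109:
   zone  tip  fare  day
0     E    6    16  Wed
1     A    1     3  Tue
2     B    6     9  Fri
4     A   15    84  Mon
5     B    7     5  Tue
6     E   23    61  Sun
7     D    0    25  Sun
8     E   25     4  Mon
9     C   19    56  Sat
11    C    6    22  Fri
drop duplicate day (keep=first):
  zone  tip  fare  day
0    E    6    16  Wed
1    A    1     3  Tue
2    B    6     9  Fri
4    A   15    84  Mon
6    E   23    61  Sun
9    C   19    56  Sat
Then the sum of column 'tip': 70

70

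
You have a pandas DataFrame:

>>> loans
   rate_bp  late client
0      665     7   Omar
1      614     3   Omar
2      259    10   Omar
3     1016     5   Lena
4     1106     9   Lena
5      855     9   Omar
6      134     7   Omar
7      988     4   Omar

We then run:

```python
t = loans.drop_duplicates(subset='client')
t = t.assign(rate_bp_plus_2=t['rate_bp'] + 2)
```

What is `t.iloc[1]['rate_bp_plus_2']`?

1018

drop duplicate client (keep=first):
   rate_bp  late client
0      665     7   Omar
3     1016     5   Lena
add column rate_bp_plus_2 = t['rate_bp'] + 2:
   rate_bp  late client  rate_bp_plus_2
0      665     7   Omar             667
3     1016     5   Lena            1018
Hence 1018.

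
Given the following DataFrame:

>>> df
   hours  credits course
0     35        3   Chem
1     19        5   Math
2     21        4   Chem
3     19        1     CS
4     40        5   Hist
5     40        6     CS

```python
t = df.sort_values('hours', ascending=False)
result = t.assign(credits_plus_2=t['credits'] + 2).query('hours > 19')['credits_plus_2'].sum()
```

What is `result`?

sort by hours descending:
   hours  credits course
4     40        5   Hist
5     40        6     CS
0     35        3   Chem
2     21        4   Chem
1     19        5   Math
3     19        1     CS
add column credits_plus_2 = t['credits'] + 2:
   hours  credits course  credits_plus_2
4     40        5   Hist               7
5     40        6     CS               8
0     35        3   Chem               5
2     21        4   Chem               6
1     19        5   Math               7
3     19        1     CS               3
filter rows where hours > 19:
   hours  credits course  credits_plus_2
4     40        5   Hist               7
5     40        6     CS               8
0     35        3   Chem               5
2     21        4   Chem               6

26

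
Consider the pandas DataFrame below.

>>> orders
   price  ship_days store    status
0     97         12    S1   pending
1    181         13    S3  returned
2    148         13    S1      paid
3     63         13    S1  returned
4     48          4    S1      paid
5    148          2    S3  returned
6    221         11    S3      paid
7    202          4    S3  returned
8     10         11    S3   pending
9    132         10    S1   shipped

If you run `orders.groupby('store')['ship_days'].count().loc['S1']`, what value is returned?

group by store, count of ship_days:
store
S1    5
S3    5
Name: ship_days, dtype: int64
Taking the value at index 'S1' gives 5.

5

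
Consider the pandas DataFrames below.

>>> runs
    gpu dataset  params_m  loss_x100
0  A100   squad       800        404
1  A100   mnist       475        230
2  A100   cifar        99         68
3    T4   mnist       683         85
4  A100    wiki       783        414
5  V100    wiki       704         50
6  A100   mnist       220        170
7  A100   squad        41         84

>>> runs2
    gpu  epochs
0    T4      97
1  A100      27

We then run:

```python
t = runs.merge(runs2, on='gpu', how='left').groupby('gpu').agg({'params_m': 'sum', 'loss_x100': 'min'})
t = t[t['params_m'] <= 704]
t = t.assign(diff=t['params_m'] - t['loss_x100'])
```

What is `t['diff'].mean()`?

626.0

merge on 'gpu' (how='left') → 8 rows:
    gpu dataset  params_m  loss_x100  epochs
0  A100   squad       800        404    27.0
1  A100   mnist       475        230    27.0
2  A100   cifar        99         68    27.0
3    T4   mnist       683         85    97.0
4  A100    wiki       783        414    27.0
5  V100    wiki       704         50     NaN
6  A100   mnist       220        170    27.0
7  A100   squad        41         84    27.0
group by gpu: sum(params_m), min(loss_x100):
      params_m  loss_x100
gpu                      
A100      2418         68
T4         683         85
V100       704         50
filter rows where params_m <= 704:
      params_m  loss_x100
gpu                      
T4         683         85
V100       704         50
add column diff = t['params_m'] - t['loss_x100']:
      params_m  loss_x100  diff
gpu                            
T4         683         85   598
V100       704         50   654
Then the mean of column 'diff': 626.0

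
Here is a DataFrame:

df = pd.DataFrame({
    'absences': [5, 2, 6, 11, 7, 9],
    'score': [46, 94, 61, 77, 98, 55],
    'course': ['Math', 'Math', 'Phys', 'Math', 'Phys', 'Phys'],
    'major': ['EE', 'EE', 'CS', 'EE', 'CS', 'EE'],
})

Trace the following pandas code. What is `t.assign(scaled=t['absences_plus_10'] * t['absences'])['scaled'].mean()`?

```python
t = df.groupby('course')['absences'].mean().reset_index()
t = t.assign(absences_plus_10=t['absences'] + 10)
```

111.555555556

group by course, mean of absences:
course
Math    6.000000
Phys    7.333333
Name: absences, dtype: float64
reset_index():
  course  absences
0   Math  6.000000
1   Phys  7.333333
add column absences_plus_10 = t['absences'] + 10:
  course  absences  absences_plus_10
0   Math  6.000000         16.000000
1   Phys  7.333333         17.333333
add column scaled = t['absences_plus_10'] * t['absences']:
  course  absences  absences_plus_10      scaled
0   Math  6.000000         16.000000   96.000000
1   Phys  7.333333         17.333333  127.111111
Hence 111.555555556.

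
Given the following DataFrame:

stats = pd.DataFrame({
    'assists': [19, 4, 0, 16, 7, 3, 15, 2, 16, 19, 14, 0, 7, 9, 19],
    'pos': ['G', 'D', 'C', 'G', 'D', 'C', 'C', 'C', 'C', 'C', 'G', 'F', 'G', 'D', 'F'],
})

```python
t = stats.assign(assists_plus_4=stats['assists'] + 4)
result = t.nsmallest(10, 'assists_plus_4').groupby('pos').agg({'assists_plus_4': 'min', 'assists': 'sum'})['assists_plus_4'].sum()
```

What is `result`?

27

add column assists_plus_4 = stats['assists'] + 4:
    assists pos  assists_plus_4
0        19   G              23
1         4   D               8
2         0   C               4
3        16   G              20
4         7   D              11
5         3   C               7
6        15   C              19
7         2   C               6
8        16   C              20
9        19   C              23
10       14   G              18
11        0   F               4
12        7   G              11
13        9   D              13
14       19   F              23
take 10 rows with smallest assists_plus_4:
    assists pos  assists_plus_4
2         0   C               4
11        0   F               4
7         2   C               6
5         3   C               7
1         4   D               8
4         7   D              11
12        7   G              11
13        9   D              13
10       14   G              18
6        15   C              19
group by pos: min(assists_plus_4), sum(assists):
     assists_plus_4  assists
pos                         
C                 4       20
D                 8       20
F                 4        0
G                11       21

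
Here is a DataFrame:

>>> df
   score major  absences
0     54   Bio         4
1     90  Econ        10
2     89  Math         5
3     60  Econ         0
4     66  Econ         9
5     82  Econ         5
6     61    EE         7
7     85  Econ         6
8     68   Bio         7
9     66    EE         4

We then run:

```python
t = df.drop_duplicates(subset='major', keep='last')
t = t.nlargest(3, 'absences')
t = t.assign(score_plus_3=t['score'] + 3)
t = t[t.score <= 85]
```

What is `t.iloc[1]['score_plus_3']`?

drop duplicate major (keep=last):
   score major  absences
2     89  Math         5
7     85  Econ         6
8     68   Bio         7
9     66    EE         4
take 3 rows with largest absences:
   score major  absences
8     68   Bio         7
7     85  Econ         6
2     89  Math         5
add column score_plus_3 = t['score'] + 3:
   score major  absences  score_plus_3
8     68   Bio         7            71
7     85  Econ         6            88
2     89  Math         5            92
filter rows where score <= 85:
   score major  absences  score_plus_3
8     68   Bio         7            71
7     85  Econ         6            88
So iloc[1]['score_plus_3'] = 88.

88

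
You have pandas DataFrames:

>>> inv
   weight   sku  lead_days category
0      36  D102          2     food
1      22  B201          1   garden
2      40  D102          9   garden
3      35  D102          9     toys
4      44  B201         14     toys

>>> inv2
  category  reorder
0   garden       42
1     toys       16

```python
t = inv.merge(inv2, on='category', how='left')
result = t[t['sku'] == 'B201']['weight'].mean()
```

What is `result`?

33.0

merge on 'category' (how='left') → 5 rows:
   weight   sku  lead_days category  reorder
0      36  D102          2     food      NaN
1      22  B201          1   garden     42.0
2      40  D102          9   garden     42.0
3      35  D102          9     toys     16.0
4      44  B201         14     toys     16.0
filter rows where sku == 'B201':
   weight   sku  lead_days category  reorder
1      22  B201          1   garden     42.0
4      44  B201         14     toys     16.0
Reading off the mean of column 'weight', we get 33.0.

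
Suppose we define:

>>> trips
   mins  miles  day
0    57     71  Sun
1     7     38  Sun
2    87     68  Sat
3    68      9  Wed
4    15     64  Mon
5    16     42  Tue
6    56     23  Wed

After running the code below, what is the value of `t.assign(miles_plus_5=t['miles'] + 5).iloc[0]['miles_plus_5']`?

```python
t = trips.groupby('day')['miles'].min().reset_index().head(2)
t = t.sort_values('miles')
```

group by day, min of miles:
day
Mon    64
Sat    68
Sun    38
Tue    42
Wed     9
Name: miles, dtype: int64
reset_index():
   day  miles
0  Mon     64
1  Sat     68
2  Sun     38
3  Tue     42
4  Wed      9
take first 2 rows:
   day  miles
0  Mon     64
1  Sat     68
sort by miles:
   day  miles
0  Mon     64
1  Sat     68
add column miles_plus_5 = t['miles'] + 5:
   day  miles  miles_plus_5
0  Mon     64            69
1  Sat     68            73
Reading off the value at position 0, column 'miles_plus_5', we get 69.

69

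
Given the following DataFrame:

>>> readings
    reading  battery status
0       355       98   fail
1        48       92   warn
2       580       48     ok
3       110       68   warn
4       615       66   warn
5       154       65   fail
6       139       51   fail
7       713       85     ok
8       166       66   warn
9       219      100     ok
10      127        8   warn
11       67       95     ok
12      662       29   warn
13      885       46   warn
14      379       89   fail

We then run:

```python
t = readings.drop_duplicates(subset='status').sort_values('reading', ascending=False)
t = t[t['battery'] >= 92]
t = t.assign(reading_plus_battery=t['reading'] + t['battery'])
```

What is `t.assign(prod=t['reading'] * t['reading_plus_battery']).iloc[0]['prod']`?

160815

drop duplicate status (keep=first):
   reading  battery status
0      355       98   fail
1       48       92   warn
2      580       48     ok
sort by reading descending:
   reading  battery status
2      580       48     ok
0      355       98   fail
1       48       92   warn
filter rows where battery >= 92:
   reading  battery status
0      355       98   fail
1       48       92   warn
add column reading_plus_battery = t['reading'] + t['battery']:
   reading  battery status  reading_plus_battery
0      355       98   fail                   453
1       48       92   warn                   140
add column prod = t['reading'] * t['reading_plus_battery']:
   reading  battery status  reading_plus_battery    prod
0      355       98   fail                   453  160815
1       48       92   warn                   140    6720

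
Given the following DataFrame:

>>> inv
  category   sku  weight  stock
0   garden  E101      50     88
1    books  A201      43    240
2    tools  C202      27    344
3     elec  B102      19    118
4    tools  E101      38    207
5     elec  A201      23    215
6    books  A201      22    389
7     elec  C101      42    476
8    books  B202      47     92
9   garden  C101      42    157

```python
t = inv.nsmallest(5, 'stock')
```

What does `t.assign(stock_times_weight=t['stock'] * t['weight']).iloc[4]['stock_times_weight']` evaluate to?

take 5 rows with smallest stock:
  category   sku  weight  stock
0   garden  E101      50     88
8    books  B202      47     92
3     elec  B102      19    118
9   garden  C101      42    157
4    tools  E101      38    207
add column stock_times_weight = t['stock'] * t['weight']:
  category   sku  weight  stock  stock_times_weight
0   garden  E101      50     88                4400
8    books  B202      47     92                4324
3     elec  B102      19    118                2242
9   garden  C101      42    157                6594
4    tools  E101      38    207                7866
Then the value at position 4, column 'stock_times_weight': 7866

7866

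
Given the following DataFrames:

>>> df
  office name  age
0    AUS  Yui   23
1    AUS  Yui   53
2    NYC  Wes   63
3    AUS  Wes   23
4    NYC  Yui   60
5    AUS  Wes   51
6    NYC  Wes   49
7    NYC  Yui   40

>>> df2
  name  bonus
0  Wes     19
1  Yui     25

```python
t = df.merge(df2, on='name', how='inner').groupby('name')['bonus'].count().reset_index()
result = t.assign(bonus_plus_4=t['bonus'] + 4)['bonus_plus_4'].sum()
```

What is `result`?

16

merge on 'name' (how='inner') → 8 rows:
  office name  age  bonus
0    AUS  Yui   23     25
1    AUS  Yui   53     25
2    NYC  Wes   63     19
3    AUS  Wes   23     19
4    NYC  Yui   60     25
5    AUS  Wes   51     19
6    NYC  Wes   49     19
7    NYC  Yui   40     25
group by name, count of bonus:
name
Wes    4
Yui    4
Name: bonus, dtype: int64
reset_index():
  name  bonus
0  Wes      4
1  Yui      4
add column bonus_plus_4 = t['bonus'] + 4:
  name  bonus  bonus_plus_4
0  Wes      4             8
1  Yui      4             8
Taking the sum of column 'bonus_plus_4' gives 16.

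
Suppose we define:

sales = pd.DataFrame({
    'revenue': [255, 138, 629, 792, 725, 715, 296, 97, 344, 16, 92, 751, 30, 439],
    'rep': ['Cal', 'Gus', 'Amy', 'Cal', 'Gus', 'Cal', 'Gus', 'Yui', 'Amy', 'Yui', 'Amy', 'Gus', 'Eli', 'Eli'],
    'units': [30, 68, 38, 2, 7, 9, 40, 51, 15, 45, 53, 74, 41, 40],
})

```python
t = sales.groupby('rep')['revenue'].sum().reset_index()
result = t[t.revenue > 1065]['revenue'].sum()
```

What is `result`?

3672

group by rep, sum of revenue:
rep
Amy    1065
Cal    1762
Eli     469
Gus    1910
Yui     113
Name: revenue, dtype: int64
reset_index():
   rep  revenue
0  Amy     1065
1  Cal     1762
2  Eli      469
3  Gus     1910
4  Yui      113
filter rows where revenue > 1065:
   rep  revenue
1  Cal     1762
3  Gus     1910
Then the sum of column 'revenue': 3672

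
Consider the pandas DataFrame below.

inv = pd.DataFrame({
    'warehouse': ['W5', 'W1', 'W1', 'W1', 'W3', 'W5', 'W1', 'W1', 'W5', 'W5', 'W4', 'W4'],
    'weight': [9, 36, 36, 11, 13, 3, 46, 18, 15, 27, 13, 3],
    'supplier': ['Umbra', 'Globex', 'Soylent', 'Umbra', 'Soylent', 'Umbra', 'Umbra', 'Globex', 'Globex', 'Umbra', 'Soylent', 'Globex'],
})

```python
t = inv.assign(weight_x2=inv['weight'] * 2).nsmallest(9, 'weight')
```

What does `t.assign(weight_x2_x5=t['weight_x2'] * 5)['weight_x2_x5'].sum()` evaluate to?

add column weight_x2 = inv['weight'] * 2:
   warehouse  weight supplier  weight_x2
0         W5       9    Umbra         18
1         W1      36   Globex         72
2         W1      36  Soylent         72
3         W1      11    Umbra         22
4         W3      13  Soylent         26
5         W5       3    Umbra          6
6         W1      46    Umbra         92
7         W1      18   Globex         36
8         W5      15   Globex         30
9         W5      27    Umbra         54
10        W4      13  Soylent         26
11        W4       3   Globex          6
take 9 rows with smallest weight:
   warehouse  weight supplier  weight_x2
5         W5       3    Umbra          6
11        W4       3   Globex          6
0         W5       9    Umbra         18
3         W1      11    Umbra         22
4         W3      13  Soylent         26
10        W4      13  Soylent         26
8         W5      15   Globex         30
7         W1      18   Globex         36
9         W5      27    Umbra         54
add column weight_x2_x5 = t['weight_x2'] * 5:
   warehouse  weight supplier  weight_x2  weight_x2_x5
5         W5       3    Umbra          6            30
11        W4       3   Globex          6            30
0         W5       9    Umbra         18            90
3         W1      11    Umbra         22           110
4         W3      13  Soylent         26           130
10        W4      13  Soylent         26           130
8         W5      15   Globex         30           150
7         W1      18   Globex         36           180
9         W5      27    Umbra         54           270
The sum of column 'weight_x2_x5' is 1120.

1120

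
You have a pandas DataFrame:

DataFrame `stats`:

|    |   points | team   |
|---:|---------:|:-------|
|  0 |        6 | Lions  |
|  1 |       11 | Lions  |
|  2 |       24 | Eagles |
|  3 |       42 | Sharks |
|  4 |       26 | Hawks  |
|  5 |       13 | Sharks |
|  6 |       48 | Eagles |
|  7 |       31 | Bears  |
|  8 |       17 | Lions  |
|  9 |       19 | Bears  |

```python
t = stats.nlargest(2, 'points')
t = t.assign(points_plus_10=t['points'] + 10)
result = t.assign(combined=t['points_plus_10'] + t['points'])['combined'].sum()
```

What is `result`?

200

take 2 rows with largest points:
   points    team
6      48  Eagles
3      42  Sharks
add column points_plus_10 = t['points'] + 10:
   points    team  points_plus_10
6      48  Eagles              58
3      42  Sharks              52
add column combined = t['points_plus_10'] + t['points']:
   points    team  points_plus_10  combined
6      48  Eagles              58       106
3      42  Sharks              52        94
Finally, sum of column 'combined' = 200.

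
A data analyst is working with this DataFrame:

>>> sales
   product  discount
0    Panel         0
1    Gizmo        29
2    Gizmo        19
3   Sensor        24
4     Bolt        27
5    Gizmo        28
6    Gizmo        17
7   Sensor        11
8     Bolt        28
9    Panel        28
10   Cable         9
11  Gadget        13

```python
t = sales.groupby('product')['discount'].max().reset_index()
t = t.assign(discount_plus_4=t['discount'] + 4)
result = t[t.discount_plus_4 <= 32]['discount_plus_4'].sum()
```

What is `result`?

group by product, max of discount:
product
Bolt      28
Cable      9
Gadget    13
Gizmo     29
Panel     28
Sensor    24
Name: discount, dtype: int64
reset_index():
  product  discount
0    Bolt        28
1   Cable         9
2  Gadget        13
3   Gizmo        29
4   Panel        28
5  Sensor        24
add column discount_plus_4 = t['discount'] + 4:
  product  discount  discount_plus_4
0    Bolt        28               32
1   Cable         9               13
2  Gadget        13               17
3   Gizmo        29               33
4   Panel        28               32
5  Sensor        24               28
filter rows where discount_plus_4 <= 32:
  product  discount  discount_plus_4
0    Bolt        28               32
1   Cable         9               13
2  Gadget        13               17
4   Panel        28               32
5  Sensor        24               28
Then the sum of column 'discount_plus_4': 122

122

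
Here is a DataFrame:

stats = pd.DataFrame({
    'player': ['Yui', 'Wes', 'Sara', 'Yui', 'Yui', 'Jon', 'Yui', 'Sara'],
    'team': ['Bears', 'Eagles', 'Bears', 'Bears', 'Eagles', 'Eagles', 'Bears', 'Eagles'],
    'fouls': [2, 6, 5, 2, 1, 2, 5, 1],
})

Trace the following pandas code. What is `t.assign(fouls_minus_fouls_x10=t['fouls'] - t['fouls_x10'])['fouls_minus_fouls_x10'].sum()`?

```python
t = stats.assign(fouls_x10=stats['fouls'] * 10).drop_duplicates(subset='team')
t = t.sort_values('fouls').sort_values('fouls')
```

-72

add column fouls_x10 = stats['fouls'] * 10:
  player    team  fouls  fouls_x10
0    Yui   Bears      2         20
1    Wes  Eagles      6         60
2   Sara   Bears      5         50
3    Yui   Bears      2         20
4    Yui  Eagles      1         10
5    Jon  Eagles      2         20
6    Yui   Bears      5         50
7   Sara  Eagles      1         10
drop duplicate team (keep=first):
  player    team  fouls  fouls_x10
0    Yui   Bears      2         20
1    Wes  Eagles      6         60
sort by fouls:
  player    team  fouls  fouls_x10
0    Yui   Bears      2         20
1    Wes  Eagles      6         60
sort by fouls:
  player    team  fouls  fouls_x10
0    Yui   Bears      2         20
1    Wes  Eagles      6         60
add column fouls_minus_fouls_x10 = t['fouls'] - t['fouls_x10']:
  player    team  fouls  fouls_x10  fouls_minus_fouls_x10
0    Yui   Bears      2         20                    -18
1    Wes  Eagles      6         60                    -54
The sum of column 'fouls_minus_fouls_x10' is -72.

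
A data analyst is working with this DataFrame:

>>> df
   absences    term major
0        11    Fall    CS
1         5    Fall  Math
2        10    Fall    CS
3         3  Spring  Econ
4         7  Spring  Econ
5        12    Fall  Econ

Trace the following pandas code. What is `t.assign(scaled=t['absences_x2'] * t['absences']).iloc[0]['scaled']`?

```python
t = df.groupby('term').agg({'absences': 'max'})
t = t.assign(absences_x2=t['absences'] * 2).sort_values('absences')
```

98

group by term, max of absences:
        absences
term            
Fall          12
Spring         7
add column absences_x2 = t['absences'] * 2:
        absences  absences_x2
term                         
Fall          12           24
Spring         7           14
sort by absences:
        absences  absences_x2
term                         
Spring         7           14
Fall          12           24
add column scaled = t['absences_x2'] * t['absences']:
        absences  absences_x2  scaled
term                                 
Spring         7           14      98
Fall          12           24     288
Taking the value at position 0, column 'scaled' gives 98.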